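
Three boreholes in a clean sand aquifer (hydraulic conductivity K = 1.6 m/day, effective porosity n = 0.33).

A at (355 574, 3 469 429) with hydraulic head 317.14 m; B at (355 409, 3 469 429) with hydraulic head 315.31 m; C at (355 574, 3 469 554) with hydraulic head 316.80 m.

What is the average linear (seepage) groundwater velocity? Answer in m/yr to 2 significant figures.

20 m/yr

∂h/∂x = (315.31 − 317.14) / (355409 − 355574) = +0.01109
∂h/∂y = (316.80 − 317.14) / (3469554 − 3469429) = -0.002720
|∇h| = √(0.01109² + -0.002720²) = 0.01142
Seepage velocity v = K·i/n = 1.6 × 0.01142 / 0.33 = 0.05537 m/day = 20.22 m/yr.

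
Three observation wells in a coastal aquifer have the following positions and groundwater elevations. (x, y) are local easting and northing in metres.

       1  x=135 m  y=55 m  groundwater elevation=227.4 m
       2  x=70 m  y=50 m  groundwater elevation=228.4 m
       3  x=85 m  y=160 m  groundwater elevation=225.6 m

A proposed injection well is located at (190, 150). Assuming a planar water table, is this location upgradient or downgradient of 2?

Differences from 1: to 2 (Δx, Δy, Δh) = (-65, -5, +1.0); to 3 = (-50, 105, -1.8).
Determinant of the coordinate differences = (-65)·105 − (-50)·(-5) = -7075.
∂h/∂x = [(+1.0)·105 − (-1.8)·(-5)] / -7075 = -0.01357
∂h/∂y = [(-65)·(-1.8) − (-50)·(+1.0)] / -7075 = -0.02360
Head at (190, 150) = 227.4 + (-0.01357)·(55) + (-0.02360)·(95) = 224.41 m.
That is lower than the 228.4 m at 2, so the point is downgradient.

downgradient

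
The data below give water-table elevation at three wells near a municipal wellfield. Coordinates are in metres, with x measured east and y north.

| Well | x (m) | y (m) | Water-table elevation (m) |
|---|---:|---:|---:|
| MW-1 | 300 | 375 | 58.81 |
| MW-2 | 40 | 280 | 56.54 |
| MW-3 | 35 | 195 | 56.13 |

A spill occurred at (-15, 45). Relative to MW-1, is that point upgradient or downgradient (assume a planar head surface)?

downgradient

Differences from MW-1: to MW-2 (Δx, Δy, Δh) = (-260, -95, -2.27); to MW-3 = (-265, -180, -2.68).
Solve a·Δx + b·Δy = Δh: det = (-260)·(-180) − (-265)·(-95) = 21625.
∂h/∂x = [(-2.27)·(-180) − (-2.68)·(-95)] / 21625 = +0.007121
∂h/∂y = [(-260)·(-2.68) − (-265)·(-2.27)] / 21625 = +0.004405
Head at (-15, 45) = 58.81 + (+0.007121)·(-315) + (+0.004405)·(-330) = 55.11 m.
That is lower than the 58.81 m at MW-1, so the point is downgradient.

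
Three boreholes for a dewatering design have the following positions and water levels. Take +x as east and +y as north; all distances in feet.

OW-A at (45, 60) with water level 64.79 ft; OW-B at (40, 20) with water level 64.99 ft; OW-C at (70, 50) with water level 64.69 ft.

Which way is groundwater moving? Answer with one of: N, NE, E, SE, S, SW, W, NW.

NE

Differences from OW-A: to OW-B (Δx, Δy, Δh) = (-5, -40, +0.20); to OW-C = (25, -10, -0.10).
Solve a·Δx + b·Δy = Δh: det = (-5)·(-10) − 25·(-40) = 1050.
∂h/∂x = [(+0.20)·(-10) − (-0.10)·(-40)] / 1050 = -0.005714
∂h/∂y = [(-5)·(-0.10) − 25·(+0.20)] / 1050 = -0.004286
Flow = −∇h = (+0.005714 east, +0.004286 north), which points northeast.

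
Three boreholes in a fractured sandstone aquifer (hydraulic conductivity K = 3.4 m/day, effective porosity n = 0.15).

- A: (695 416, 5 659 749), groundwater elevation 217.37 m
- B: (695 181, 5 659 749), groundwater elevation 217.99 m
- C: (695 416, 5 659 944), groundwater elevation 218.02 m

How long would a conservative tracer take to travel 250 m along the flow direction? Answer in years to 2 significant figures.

7.1 years

∂h/∂x = (217.99 − 217.37) / (695181 − 695416) = -0.002638
∂h/∂y = (218.02 − 217.37) / (5659944 − 5659749) = +0.003333
|∇h| = √(-0.002638² + 0.003333²) = 0.004251
Seepage velocity v = K·i/n = 3.4 × 0.004251 / 0.15 = 0.09636 m/day.
t = 250 / 0.09636 = 2594 days = 7.1 years.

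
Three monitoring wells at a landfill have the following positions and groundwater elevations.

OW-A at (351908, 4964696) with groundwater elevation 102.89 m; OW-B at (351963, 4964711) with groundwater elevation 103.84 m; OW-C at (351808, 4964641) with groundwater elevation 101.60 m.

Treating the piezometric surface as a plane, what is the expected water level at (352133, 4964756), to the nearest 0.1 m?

106.8 m

With h = a·x + b·y + c and OW-A as origin, the differences give:
  55·a + 15·b = +0.95
  (-100)·a + (-55)·b = -1.29
Eliminate b (×(-55) and ×15, subtract): -1525·a = -32.900 → a = ∂h/∂x = +0.02157
Back-substitute: b = ∂h/∂y = -0.01577.
h(352133, 4964756) = 102.89 + (+0.02157)·(225) + (-0.01577)·(60) = 102.89 +4.854 -0.946 = 106.798 m.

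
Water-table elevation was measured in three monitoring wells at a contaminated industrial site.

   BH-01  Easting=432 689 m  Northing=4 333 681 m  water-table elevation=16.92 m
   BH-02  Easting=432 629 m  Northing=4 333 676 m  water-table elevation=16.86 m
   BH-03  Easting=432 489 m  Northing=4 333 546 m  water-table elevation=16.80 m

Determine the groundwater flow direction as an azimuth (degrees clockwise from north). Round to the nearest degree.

303°

Taking BH-01 as reference: BH-02−BH-01 = (-60, -5, -0.06); BH-03−BH-01 = (-200, -135, -0.12).
Determinant of the coordinate differences = (-60)·(-135) − (-200)·(-5) = 7100.
∂h/∂x = [(-0.06)·(-135) − (-0.12)·(-5)] / 7100 = +0.001056
∂h/∂y = [(-60)·(-0.12) − (-200)·(-0.06)] / 7100 = -0.0006761
Flow direction (−∇h) has components (-0.001056 E, +0.0006761 N).
Azimuth = atan2(E, N) = atan2(-0.001056, +0.0006761) = 302.6° ≈ 303°.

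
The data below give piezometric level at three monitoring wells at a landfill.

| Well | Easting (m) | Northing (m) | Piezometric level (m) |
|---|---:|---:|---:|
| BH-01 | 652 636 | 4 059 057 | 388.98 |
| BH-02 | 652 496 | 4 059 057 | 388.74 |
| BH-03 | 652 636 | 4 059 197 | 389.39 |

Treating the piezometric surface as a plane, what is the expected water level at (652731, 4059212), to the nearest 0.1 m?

389.6 m

∂h/∂x = (388.74 − 388.98) / (652496 − 652636) = +0.001714
∂h/∂y = (389.39 − 388.98) / (4059197 − 4059057) = +0.002929
h(652731, 4059212) = 388.98 + (+0.001714)·(95) + (+0.002929)·(155) = 388.98 +0.163 +0.454 = 389.597 m.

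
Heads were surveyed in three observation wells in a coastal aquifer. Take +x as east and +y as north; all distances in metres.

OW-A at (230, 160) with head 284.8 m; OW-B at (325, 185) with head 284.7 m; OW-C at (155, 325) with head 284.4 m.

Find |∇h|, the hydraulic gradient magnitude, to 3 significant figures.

0.00262

Differences from OW-A: to OW-B (Δx, Δy, Δh) = (95, 25, -0.1); to OW-C = (-75, 165, -0.4).
Determinant of the coordinate differences = 95·165 − (-75)·25 = 17550.
∂h/∂x = [(-0.1)·165 − (-0.4)·25] / 17550 = -0.0003704
∂h/∂y = [95·(-0.4) − (-75)·(-0.1)] / 17550 = -0.002593
|∇h| = √(-0.0003704² + -0.002593²) = 0.002619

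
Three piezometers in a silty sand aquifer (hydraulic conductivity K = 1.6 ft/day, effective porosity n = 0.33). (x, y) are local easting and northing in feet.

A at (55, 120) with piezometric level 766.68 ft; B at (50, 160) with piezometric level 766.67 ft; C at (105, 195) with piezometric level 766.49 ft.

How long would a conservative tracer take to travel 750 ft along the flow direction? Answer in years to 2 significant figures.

With h = a·x + b·y + c and A as origin, the differences give:
  (-5)·a + 40·b = -0.01
  50·a + 75·b = -0.19
Eliminate b (×75 and ×40, subtract): -2375·a = 6.850 → a = ∂h/∂x = -0.002884
Back-substitute: b = ∂h/∂y = -0.0006105.
|∇h| = √(-0.002884² + -0.0006105²) = 0.002948
Seepage velocity v = K·i/n = 1.6 × 0.002948 / 0.33 = 0.01429 ft/day.
t = 750 / 0.01429 = 5.248e+04 days = 144 years.

140 years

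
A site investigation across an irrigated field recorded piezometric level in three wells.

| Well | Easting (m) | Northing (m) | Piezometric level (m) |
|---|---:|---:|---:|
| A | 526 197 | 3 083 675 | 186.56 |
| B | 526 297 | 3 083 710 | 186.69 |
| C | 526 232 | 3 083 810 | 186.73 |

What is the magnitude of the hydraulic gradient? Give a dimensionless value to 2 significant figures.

0.0014

With h = a·x + b·y + c and A as origin, the differences give:
  100·a + 35·b = +0.13
  35·a + 135·b = +0.17
Eliminate b (×135 and ×35, subtract): 12275·a = 11.600 → a = ∂h/∂x = +0.0009450
Back-substitute: b = ∂h/∂y = +0.001014.
|∇h| = √(0.0009450² + 0.001014²) = 0.001386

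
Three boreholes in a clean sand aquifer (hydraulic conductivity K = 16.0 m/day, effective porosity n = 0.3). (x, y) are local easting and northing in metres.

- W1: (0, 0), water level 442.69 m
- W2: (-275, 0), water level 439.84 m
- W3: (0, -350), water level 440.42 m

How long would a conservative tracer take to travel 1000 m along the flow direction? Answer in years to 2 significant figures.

∂h/∂x = (439.84 − 442.69) / (-275 − 0) = +0.01036
∂h/∂y = (440.42 − 442.69) / (-350 − 0) = +0.006486
|∇h| = √(0.01036² + 0.006486²) = 0.01222
Seepage velocity v = K·i/n = 16.0 × 0.01222 / 0.3 = 0.6517 m/day.
t = 1000 / 0.6517 = 1534 days = 4.2 years.

4.2 years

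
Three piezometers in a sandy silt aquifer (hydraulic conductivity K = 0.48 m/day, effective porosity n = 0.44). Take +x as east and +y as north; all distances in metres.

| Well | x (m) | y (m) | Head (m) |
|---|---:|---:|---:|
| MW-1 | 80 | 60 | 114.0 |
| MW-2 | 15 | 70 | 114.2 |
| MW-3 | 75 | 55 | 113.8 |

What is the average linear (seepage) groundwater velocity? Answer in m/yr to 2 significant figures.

15 m/yr

Taking MW-1 as reference: MW-2−MW-1 = (-65, 10, +0.2); MW-3−MW-1 = (-5, -5, -0.2).
Determinant of the coordinate differences = (-65)·(-5) − (-5)·10 = 375.
∂h/∂x = [(+0.2)·(-5) − (-0.2)·10] / 375 = +0.002667
∂h/∂y = [(-65)·(-0.2) − (-5)·(+0.2)] / 375 = +0.03733
|∇h| = √(0.002667² + 0.03733²) = 0.03743
Seepage velocity v = K·i/n = 0.48 × 0.03743 / 0.44 = 0.04083 m/day = 14.91 m/yr.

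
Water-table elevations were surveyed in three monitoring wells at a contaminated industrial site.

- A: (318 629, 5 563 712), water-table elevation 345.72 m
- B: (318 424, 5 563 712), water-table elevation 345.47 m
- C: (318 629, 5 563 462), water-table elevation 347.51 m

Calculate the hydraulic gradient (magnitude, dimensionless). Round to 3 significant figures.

∂h/∂x = (345.47 − 345.72) / (318424 − 318629) = +0.001220
∂h/∂y = (347.51 − 345.72) / (5563462 − 5563712) = -0.007160
|∇h| = √(0.001220² + -0.007160²) = 0.007263

0.00726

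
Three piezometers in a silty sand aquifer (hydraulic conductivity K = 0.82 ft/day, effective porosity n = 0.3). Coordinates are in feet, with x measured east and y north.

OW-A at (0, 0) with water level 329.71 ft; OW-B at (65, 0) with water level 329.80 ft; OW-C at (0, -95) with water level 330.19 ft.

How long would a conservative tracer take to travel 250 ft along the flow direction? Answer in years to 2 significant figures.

∂h/∂x = (329.80 − 329.71) / (65 − 0) = +0.001385
∂h/∂y = (330.19 − 329.71) / (-95 − 0) = -0.005053
|∇h| = √(0.001385² + -0.005053²) = 0.005239
Seepage velocity v = K·i/n = 0.82 × 0.005239 / 0.3 = 0.01432 ft/day.
t = 250 / 0.01432 = 1.746e+04 days = 47.8 years.

48 years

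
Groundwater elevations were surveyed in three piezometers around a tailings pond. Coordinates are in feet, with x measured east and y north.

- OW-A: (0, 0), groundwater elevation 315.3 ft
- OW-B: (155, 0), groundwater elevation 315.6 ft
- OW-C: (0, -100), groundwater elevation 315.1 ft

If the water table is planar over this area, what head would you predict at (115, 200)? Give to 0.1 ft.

315.9 ft

∂h/∂x = (315.6 − 315.3) / (155 − 0) = +0.001935
∂h/∂y = (315.1 − 315.3) / (-100 − 0) = +0.002000
h(115, 200) = 315.3 + (+0.001935)·(115) + (+0.002000)·(200) = 315.3 +0.223 +0.400 = 315.923 ft.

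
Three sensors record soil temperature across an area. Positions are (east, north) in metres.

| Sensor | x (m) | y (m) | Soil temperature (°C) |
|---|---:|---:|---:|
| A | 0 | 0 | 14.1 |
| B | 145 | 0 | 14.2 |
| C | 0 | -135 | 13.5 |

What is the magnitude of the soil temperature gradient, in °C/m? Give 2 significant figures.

∂T/∂x = (14.2 − 14.1) / (145 − 0) = +0.0006897
∂T/∂y = (13.5 − 14.1) / (-135 − 0) = +0.004444
|∇f| = √(0.0006897² + 0.004444²) = 0.004497 °C/m

0.0045 °C/m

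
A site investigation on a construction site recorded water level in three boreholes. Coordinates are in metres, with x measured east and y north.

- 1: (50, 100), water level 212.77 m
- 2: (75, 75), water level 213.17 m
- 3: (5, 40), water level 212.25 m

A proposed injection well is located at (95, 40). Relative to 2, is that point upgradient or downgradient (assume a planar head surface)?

Three-point gradient (reference 1): Δ to 2 = (25, -25, +0.40), Δ to 3 = (-45, -60, -0.52).
∂h/∂x = +0.01410, ∂h/∂y = -0.001905 (det = -2625).
Head at (95, 40) = 212.77 + (+0.01410)·(45) + (-0.001905)·(-60) = 213.52 m.
That is higher than the 213.17 m at 2, so the point is upgradient.

upgradient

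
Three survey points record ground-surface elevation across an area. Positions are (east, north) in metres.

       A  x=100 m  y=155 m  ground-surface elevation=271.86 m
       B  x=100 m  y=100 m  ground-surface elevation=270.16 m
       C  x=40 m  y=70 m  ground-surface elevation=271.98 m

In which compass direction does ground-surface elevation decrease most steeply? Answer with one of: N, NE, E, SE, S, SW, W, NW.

SE

Three-point gradient (reference A): Δ to B = (0, -55, -1.70), Δ to C = (-60, -85, +0.12).
∂z/∂x = -0.04579, ∂z/∂y = +0.03091 (det = -3300).
Steepest decrease is along −∇f = (+0.04579 E, -0.03091 N) → southeast.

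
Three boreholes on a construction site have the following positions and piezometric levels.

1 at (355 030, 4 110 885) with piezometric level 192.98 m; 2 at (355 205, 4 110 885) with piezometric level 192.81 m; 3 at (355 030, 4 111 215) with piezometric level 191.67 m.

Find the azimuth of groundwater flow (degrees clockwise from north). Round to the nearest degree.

∂h/∂x = (192.81 − 192.98) / (355205 − 355030) = -0.0009714
∂h/∂y = (191.67 − 192.98) / (4111215 − 4110885) = -0.003970
Flow direction (−∇h) has components (+0.0009714 E, +0.003970 N).
Azimuth = atan2(E, N) = atan2(+0.0009714, +0.003970) = 13.8° ≈ 014°.

014°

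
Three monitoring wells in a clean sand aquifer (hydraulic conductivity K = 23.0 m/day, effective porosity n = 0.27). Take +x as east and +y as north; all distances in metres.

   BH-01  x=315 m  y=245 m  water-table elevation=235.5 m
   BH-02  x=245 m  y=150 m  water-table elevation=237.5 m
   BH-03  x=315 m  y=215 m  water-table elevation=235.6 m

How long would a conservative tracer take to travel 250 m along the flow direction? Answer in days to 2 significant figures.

Taking BH-01 as reference: BH-02−BH-01 = (-70, -95, +2.0); BH-03−BH-01 = (0, -30, +0.1).
Determinant of the coordinate differences = (-70)·(-30) − 0·(-95) = 2100.
∂h/∂x = [(+2.0)·(-30) − (+0.1)·(-95)] / 2100 = -0.02405
∂h/∂y = [(-70)·(+0.1) − 0·(+2.0)] / 2100 = -0.003333
|∇h| = √(-0.02405² + -0.003333²) = 0.02428
Seepage velocity v = K·i/n = 23.0 × 0.02428 / 0.27 = 2.068 m/day.
t = 250 / 2.068 = 120.9 days.

120 days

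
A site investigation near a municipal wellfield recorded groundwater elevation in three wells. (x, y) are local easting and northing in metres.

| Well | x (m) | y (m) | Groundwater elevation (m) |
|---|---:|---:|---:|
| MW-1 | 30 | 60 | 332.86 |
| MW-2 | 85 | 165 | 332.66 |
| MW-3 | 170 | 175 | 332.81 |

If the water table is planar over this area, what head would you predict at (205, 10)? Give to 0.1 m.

Taking MW-1 as reference: MW-2−MW-1 = (55, 105, -0.20); MW-3−MW-1 = (140, 115, -0.05).
Determinant of the coordinate differences = 55·115 − 140·105 = -8375.
∂h/∂x = [(-0.20)·115 − (-0.05)·105] / -8375 = +0.002119
∂h/∂y = [55·(-0.05) − 140·(-0.20)] / -8375 = -0.003015
h(205, 10) = 332.86 + (+0.002119)·(175) + (-0.003015)·(-50) = 332.86 +0.371 +0.151 = 333.382 m.

333.4 m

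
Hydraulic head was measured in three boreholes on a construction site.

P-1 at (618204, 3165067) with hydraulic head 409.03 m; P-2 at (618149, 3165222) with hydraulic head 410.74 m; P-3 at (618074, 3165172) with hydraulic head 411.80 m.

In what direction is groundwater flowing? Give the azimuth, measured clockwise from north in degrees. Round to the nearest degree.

Differences from P-1: to P-2 (Δx, Δy, Δh) = (-55, 155, +1.71); to P-3 = (-130, 105, +2.77).
Solve a·Δx + b·Δy = Δh: det = (-55)·105 − (-130)·155 = 14375.
∂h/∂x = [(+1.71)·105 − (+2.77)·155] / 14375 = -0.01738
∂h/∂y = [(-55)·(+2.77) − (-130)·(+1.71)] / 14375 = +0.004866
Flow direction (−∇h) has components (+0.01738 E, -0.004866 N).
Azimuth = atan2(E, N) = atan2(+0.01738, -0.004866) = 105.6° ≈ 106°.

106°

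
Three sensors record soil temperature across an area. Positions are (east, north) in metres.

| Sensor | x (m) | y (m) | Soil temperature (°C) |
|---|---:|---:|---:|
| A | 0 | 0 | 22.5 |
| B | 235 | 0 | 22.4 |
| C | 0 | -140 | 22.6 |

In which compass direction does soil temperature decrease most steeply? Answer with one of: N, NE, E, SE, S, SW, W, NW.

∂T/∂x = (22.4 − 22.5) / (235 − 0) = -0.0004255
∂T/∂y = (22.6 − 22.5) / (-140 − 0) = -0.0007143
Steepest decrease is along −∇f = (+0.0004255 E, +0.0007143 N) → northeast.

NE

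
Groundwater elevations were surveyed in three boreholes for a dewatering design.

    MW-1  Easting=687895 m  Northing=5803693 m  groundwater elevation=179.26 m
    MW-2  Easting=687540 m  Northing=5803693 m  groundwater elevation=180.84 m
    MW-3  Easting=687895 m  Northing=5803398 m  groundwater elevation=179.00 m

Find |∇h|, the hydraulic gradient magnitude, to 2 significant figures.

∂h/∂x = (180.84 − 179.26) / (687540 − 687895) = -0.004451
∂h/∂y = (179.00 − 179.26) / (5803398 − 5803693) = +0.0008814
|∇h| = √(-0.004451² + 0.0008814²) = 0.004537

0.0045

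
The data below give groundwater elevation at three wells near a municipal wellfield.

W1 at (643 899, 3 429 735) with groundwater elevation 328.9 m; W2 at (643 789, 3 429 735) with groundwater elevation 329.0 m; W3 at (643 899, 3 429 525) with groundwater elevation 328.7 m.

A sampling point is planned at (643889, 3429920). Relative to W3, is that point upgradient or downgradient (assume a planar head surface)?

upgradient

∂h/∂x = (329.0 − 328.9) / (643789 − 643899) = -0.0009091
∂h/∂y = (328.7 − 328.9) / (3429525 − 3429735) = +0.0009524
Head at (643889, 3429920) = 328.9 + (-0.0009091)·(-10) + (+0.0009524)·(185) = 329.09 m.
That is higher than the 328.7 m at W3, so the point is upgradient.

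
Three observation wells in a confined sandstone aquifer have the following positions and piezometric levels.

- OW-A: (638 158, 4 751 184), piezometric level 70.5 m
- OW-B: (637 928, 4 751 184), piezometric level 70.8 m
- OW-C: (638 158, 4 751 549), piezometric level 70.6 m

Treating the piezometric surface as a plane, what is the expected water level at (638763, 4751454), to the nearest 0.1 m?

∂h/∂x = (70.8 − 70.5) / (637928 − 638158) = -0.001304
∂h/∂y = (70.6 − 70.5) / (4751549 − 4751184) = +0.0002740
h(638763, 4751454) = 70.5 + (-0.001304)·(605) + (+0.0002740)·(270) = 70.5 -0.789 +0.074 = 69.785 m.

69.8 m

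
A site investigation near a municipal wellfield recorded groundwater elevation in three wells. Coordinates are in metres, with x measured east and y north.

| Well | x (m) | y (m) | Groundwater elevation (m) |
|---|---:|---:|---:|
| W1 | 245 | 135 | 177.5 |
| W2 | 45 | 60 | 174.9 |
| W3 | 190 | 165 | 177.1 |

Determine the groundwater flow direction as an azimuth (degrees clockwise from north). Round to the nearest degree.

240°

Taking W1 as reference: W2−W1 = (-200, -75, -2.6); W3−W1 = (-55, 30, -0.4).
Solve a·Δx + b·Δy = Δh: det = (-200)·30 − (-55)·(-75) = -10125.
∂h/∂x = [(-2.6)·30 − (-0.4)·(-75)] / -10125 = +0.01067
∂h/∂y = [(-200)·(-0.4) − (-55)·(-2.6)] / -10125 = +0.006222
Flow direction (−∇h) has components (-0.01067 E, -0.006222 N).
Azimuth = atan2(E, N) = atan2(-0.01067, -0.006222) = 239.7° ≈ 240°.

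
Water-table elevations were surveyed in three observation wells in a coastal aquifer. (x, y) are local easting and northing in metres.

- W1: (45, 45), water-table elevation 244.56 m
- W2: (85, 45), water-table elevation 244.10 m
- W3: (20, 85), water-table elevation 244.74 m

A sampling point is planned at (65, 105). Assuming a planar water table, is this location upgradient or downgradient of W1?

downgradient

Taking W1 as reference: W2−W1 = (40, 0, -0.46); W3−W1 = (-25, 40, +0.18).
Determinant of the coordinate differences = 40·40 − (-25)·0 = 1600.
∂h/∂x = [(-0.46)·40 − (+0.18)·0] / 1600 = -0.01150
∂h/∂y = [40·(+0.18) − (-25)·(-0.46)] / 1600 = -0.002687
Head at (65, 105) = 244.56 + (-0.01150)·(20) + (-0.002687)·(60) = 244.17 m.
That is lower than the 244.56 m at W1, so the point is downgradient.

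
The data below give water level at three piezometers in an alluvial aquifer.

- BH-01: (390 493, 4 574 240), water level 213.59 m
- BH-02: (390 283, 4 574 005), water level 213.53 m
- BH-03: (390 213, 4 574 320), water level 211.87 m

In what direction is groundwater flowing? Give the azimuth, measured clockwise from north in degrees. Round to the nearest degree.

310°

Three-point gradient (reference BH-01): Δ to BH-02 = (-210, -235, -0.06), Δ to BH-03 = (-280, 80, -1.72).
∂h/∂x = +0.004952, ∂h/∂y = -0.004169 (det = -82600).
Flow direction (−∇h) has components (-0.004952 E, +0.004169 N).
Azimuth = atan2(E, N) = atan2(-0.004952, +0.004169) = 310.1° ≈ 310°.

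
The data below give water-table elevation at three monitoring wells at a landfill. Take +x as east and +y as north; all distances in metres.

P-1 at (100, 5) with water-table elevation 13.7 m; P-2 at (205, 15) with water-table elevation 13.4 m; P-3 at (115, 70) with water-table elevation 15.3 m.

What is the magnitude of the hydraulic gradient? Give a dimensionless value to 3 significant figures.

Differences from P-1: to P-2 (Δx, Δy, Δh) = (105, 10, -0.3); to P-3 = (15, 65, +1.6).
Solve a·Δx + b·Δy = Δh: det = 105·65 − 15·10 = 6675.
∂h/∂x = [(-0.3)·65 − (+1.6)·10] / 6675 = -0.005318
∂h/∂y = [105·(+1.6) − 15·(-0.3)] / 6675 = +0.02584
|∇h| = √(-0.005318² + 0.02584²) = 0.02638

0.0264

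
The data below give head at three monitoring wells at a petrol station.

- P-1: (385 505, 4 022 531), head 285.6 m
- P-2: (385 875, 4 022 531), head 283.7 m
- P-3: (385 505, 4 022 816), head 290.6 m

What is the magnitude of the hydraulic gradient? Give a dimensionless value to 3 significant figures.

∂h/∂x = (283.7 − 285.6) / (385875 − 385505) = -0.005135
∂h/∂y = (290.6 − 285.6) / (4022816 − 4022531) = +0.01754
|∇h| = √(-0.005135² + 0.01754²) = 0.01828

0.0183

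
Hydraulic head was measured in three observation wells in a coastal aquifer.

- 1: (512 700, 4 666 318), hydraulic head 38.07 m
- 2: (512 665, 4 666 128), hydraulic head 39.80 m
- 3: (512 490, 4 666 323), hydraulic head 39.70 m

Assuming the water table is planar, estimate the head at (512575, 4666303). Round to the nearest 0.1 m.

Taking 1 as reference: 2−1 = (-35, -190, +1.73); 3−1 = (-210, 5, +1.63).
Determinant of the coordinate differences = (-35)·5 − (-210)·(-190) = -40075.
∂h/∂x = [(+1.73)·5 − (+1.63)·(-190)] / -40075 = -0.007944
∂h/∂y = [(-35)·(+1.63) − (-210)·(+1.73)] / -40075 = -0.007642
h(512575, 4666303) = 38.07 + (-0.007944)·(-125) + (-0.007642)·(-15) = 38.07 +0.993 +0.115 = 39.178 m.

39.2 m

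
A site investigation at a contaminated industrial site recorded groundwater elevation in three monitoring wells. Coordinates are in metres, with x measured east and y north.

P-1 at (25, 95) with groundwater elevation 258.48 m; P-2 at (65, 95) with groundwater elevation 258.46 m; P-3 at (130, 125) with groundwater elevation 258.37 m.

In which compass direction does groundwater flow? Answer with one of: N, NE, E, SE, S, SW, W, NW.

Differences from P-1: to P-2 (Δx, Δy, Δh) = (40, 0, -0.02); to P-3 = (105, 30, -0.11).
Determinant of the coordinate differences = 40·30 − 105·0 = 1200.
∂h/∂x = [(-0.02)·30 − (-0.11)·0] / 1200 = -0.0005000
∂h/∂y = [40·(-0.11) − 105·(-0.02)] / 1200 = -0.001917
Flow = −∇h = (+0.0005000 east, +0.001917 north), which points north.

N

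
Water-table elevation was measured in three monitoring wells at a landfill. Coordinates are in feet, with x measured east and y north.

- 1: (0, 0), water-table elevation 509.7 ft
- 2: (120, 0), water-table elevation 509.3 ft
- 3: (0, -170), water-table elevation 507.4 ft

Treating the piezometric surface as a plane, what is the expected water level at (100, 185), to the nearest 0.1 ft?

∂h/∂x = (509.3 − 509.7) / (120 − 0) = -0.003333
∂h/∂y = (507.4 − 509.7) / (-170 − 0) = +0.01353
h(100, 185) = 509.7 + (-0.003333)·(100) + (+0.01353)·(185) = 509.7 -0.333 +2.503 = 511.870 ft.

511.9 ft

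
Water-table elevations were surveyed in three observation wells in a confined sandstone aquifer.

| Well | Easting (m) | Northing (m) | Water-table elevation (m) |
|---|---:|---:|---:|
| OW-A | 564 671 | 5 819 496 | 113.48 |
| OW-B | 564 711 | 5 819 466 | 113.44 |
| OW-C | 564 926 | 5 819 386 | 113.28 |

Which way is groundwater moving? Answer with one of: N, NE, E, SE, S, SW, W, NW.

SE

Taking OW-A as reference: OW-B−OW-A = (40, -30, -0.04); OW-C−OW-A = (255, -110, -0.20).
Solve a·Δx + b·Δy = Δh: det = 40·(-110) − 255·(-30) = 3250.
∂h/∂x = [(-0.04)·(-110) − (-0.20)·(-30)] / 3250 = -0.0004923
∂h/∂y = [40·(-0.20) − 255·(-0.04)] / 3250 = +0.0006769
Flow = −∇h = (+0.0004923 east, -0.0006769 north), which points southeast.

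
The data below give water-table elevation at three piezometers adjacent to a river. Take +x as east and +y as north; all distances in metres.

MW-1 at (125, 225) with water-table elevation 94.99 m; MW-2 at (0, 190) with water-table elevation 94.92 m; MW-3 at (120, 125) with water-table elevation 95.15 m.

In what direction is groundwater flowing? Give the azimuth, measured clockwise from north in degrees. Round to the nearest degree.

Differences from MW-1: to MW-2 (Δx, Δy, Δh) = (-125, -35, -0.07); to MW-3 = (-5, -100, +0.16).
Solve a·Δx + b·Δy = Δh: det = (-125)·(-100) − (-5)·(-35) = 12325.
∂h/∂x = [(-0.07)·(-100) − (+0.16)·(-35)] / 12325 = +0.001022
∂h/∂y = [(-125)·(+0.16) − (-5)·(-0.07)] / 12325 = -0.001651
Flow direction (−∇h) has components (-0.001022 E, +0.001651 N).
Azimuth = atan2(E, N) = atan2(-0.001022, +0.001651) = 328.2° ≈ 328°.

328°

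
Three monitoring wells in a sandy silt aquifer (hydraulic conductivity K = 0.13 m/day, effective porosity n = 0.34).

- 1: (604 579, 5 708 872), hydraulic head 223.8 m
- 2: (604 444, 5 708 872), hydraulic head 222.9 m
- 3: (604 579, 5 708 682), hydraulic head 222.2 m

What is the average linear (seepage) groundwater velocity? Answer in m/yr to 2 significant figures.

1.5 m/yr

∂h/∂x = (222.9 − 223.8) / (604444 − 604579) = +0.006667
∂h/∂y = (222.2 − 223.8) / (5708682 − 5708872) = +0.008421
|∇h| = √(0.006667² + 0.008421²) = 0.01074
Seepage velocity v = K·i/n = 0.13 × 0.01074 / 0.34 = 0.004106 m/day = 1.5 m/yr.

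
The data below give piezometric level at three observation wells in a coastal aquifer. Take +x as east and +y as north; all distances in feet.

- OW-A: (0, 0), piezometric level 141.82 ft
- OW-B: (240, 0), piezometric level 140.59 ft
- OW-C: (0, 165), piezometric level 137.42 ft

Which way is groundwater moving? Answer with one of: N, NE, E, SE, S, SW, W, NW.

N

∂h/∂x = (140.59 − 141.82) / (240 − 0) = -0.005125
∂h/∂y = (137.42 − 141.82) / (165 − 0) = -0.02667
Flow = −∇h = (+0.005125 east, +0.02667 north), which points north.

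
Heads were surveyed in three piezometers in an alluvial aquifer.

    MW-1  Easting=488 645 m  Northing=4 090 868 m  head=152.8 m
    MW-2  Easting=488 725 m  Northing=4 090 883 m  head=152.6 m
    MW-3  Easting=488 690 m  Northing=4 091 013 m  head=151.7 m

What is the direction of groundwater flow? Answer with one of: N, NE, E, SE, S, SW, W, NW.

With h = a·x + b·y + c and MW-1 as origin, the differences give:
  80·a + 15·b = -0.2
  45·a + 145·b = -1.1
Eliminate b (×145 and ×15, subtract): 10925·a = -12.50 → a = ∂h/∂x = -0.001144
Back-substitute: b = ∂h/∂y = -0.007231.
Flow = −∇h = (+0.001144 east, +0.007231 north), which points north.

N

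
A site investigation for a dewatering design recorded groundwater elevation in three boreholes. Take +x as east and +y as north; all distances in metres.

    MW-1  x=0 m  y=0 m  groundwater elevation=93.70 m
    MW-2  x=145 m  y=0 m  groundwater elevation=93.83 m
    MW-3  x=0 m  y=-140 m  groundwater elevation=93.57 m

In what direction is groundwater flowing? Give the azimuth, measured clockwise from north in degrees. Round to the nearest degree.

∂h/∂x = (93.83 − 93.70) / (145 − 0) = +0.0008966
∂h/∂y = (93.57 − 93.70) / (-140 − 0) = +0.0009286
Flow direction (−∇h) has components (-0.0008966 E, -0.0009286 N).
Azimuth = atan2(E, N) = atan2(-0.0008966, -0.0009286) = 224.0° ≈ 224°.

224°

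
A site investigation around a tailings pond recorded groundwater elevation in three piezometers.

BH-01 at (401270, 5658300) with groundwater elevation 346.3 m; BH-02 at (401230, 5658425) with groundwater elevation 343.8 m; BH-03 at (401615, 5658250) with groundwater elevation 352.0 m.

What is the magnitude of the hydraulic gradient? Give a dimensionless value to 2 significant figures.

0.021

Taking BH-01 as reference: BH-02−BH-01 = (-40, 125, -2.5); BH-03−BH-01 = (345, -50, +5.7).
Solve a·Δx + b·Δy = Δh: det = (-40)·(-50) − 345·125 = -41125.
∂h/∂x = [(-2.5)·(-50) − (+5.7)·125] / -41125 = +0.01429
∂h/∂y = [(-40)·(+5.7) − 345·(-2.5)] / -41125 = -0.01543
|∇h| = √(0.01429² + -0.01543²) = 0.02103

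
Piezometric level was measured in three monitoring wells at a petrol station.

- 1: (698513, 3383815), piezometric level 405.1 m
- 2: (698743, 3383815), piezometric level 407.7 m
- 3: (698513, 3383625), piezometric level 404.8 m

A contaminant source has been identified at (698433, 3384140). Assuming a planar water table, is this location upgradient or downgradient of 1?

downgradient

∂h/∂x = (407.7 − 405.1) / (698743 − 698513) = +0.01130
∂h/∂y = (404.8 − 405.1) / (3383625 − 3383815) = +0.001579
Head at (698433, 3384140) = 405.1 + (+0.01130)·(-80) + (+0.001579)·(325) = 404.71 m.
That is lower than the 405.1 m at 1, so the point is downgradient.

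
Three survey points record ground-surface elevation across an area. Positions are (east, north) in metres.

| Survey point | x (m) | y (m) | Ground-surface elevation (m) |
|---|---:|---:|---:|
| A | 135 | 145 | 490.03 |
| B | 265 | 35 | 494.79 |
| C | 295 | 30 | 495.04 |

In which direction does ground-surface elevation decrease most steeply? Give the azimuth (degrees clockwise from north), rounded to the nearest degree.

358°

With z = a·x + b·y + c and A as origin, the differences give:
  130·a + (-110)·b = +4.76
  160·a + (-115)·b = +5.01
Eliminate b (×(-115) and ×(-110), subtract): 2650·a = 3.700 → a = ∂z/∂x = +0.001396
Back-substitute: b = ∂z/∂y = -0.04162.
Steepest decrease is along −∇f: components (-0.001396 E, +0.04162 N).
Azimuth = atan2(-0.001396, +0.04162) = 358.1° ≈ 358°.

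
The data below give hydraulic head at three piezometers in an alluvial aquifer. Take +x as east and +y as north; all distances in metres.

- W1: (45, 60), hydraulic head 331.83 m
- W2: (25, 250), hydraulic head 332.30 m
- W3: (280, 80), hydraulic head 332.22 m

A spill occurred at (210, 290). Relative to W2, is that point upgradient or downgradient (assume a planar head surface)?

upgradient

With h = a·x + b·y + c and W1 as origin, the differences give:
  (-20)·a + 190·b = +0.47
  235·a + 20·b = +0.39
Eliminate b (×20 and ×190, subtract): -45050·a = -64.700 → a = ∂h/∂x = +0.001436
Back-substitute: b = ∂h/∂y = +0.002625.
Head at (210, 290) = 331.83 + (+0.001436)·(165) + (+0.002625)·(230) = 332.67 m.
That is higher than the 332.30 m at W2, so the point is upgradient.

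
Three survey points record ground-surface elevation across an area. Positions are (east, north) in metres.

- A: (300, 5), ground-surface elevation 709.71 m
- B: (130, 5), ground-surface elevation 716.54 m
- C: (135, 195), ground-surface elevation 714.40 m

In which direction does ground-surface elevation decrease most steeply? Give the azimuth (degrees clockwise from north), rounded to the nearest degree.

076°

Taking A as reference: B−A = (-170, 0, +6.83); C−A = (-165, 190, +4.69).
Determinant of the coordinate differences = (-170)·190 − (-165)·0 = -32300.
∂z/∂x = [(+6.83)·190 − (+4.69)·0] / -32300 = -0.04018
∂z/∂y = [(-170)·(+4.69) − (-165)·(+6.83)] / -32300 = -0.01021
Steepest decrease is along −∇f: components (+0.04018 E, +0.01021 N).
Azimuth = atan2(+0.04018, +0.01021) = 75.7° ≈ 076°.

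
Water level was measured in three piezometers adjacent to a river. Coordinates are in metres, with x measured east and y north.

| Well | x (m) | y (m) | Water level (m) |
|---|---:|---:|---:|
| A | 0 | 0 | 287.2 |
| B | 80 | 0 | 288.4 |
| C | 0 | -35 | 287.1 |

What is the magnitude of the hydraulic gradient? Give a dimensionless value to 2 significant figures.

0.015

∂h/∂x = (288.4 − 287.2) / (80 − 0) = +0.01500
∂h/∂y = (287.1 − 287.2) / (-35 − 0) = +0.002857
|∇h| = √(0.01500² + 0.002857²) = 0.01527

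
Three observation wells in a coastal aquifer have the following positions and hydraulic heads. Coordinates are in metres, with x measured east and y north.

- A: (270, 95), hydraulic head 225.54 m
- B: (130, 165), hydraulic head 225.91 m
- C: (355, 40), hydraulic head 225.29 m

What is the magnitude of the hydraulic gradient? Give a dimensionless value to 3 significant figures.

Taking A as reference: B−A = (-140, 70, +0.37); C−A = (85, -55, -0.25).
Determinant of the coordinate differences = (-140)·(-55) − 85·70 = 1750.
∂h/∂x = [(+0.37)·(-55) − (-0.25)·70] / 1750 = -0.001629
∂h/∂y = [(-140)·(-0.25) − 85·(+0.37)] / 1750 = +0.002029
|∇h| = √(-0.001629² + 0.002029²) = 0.002602

0.00260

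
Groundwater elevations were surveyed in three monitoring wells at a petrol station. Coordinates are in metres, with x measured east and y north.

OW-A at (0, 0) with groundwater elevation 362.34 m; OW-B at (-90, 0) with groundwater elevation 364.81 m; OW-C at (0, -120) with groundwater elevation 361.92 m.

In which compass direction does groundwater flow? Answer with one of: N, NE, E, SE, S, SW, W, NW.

E

∂h/∂x = (364.81 − 362.34) / (-90 − 0) = -0.02744
∂h/∂y = (361.92 − 362.34) / (-120 − 0) = +0.003500
Flow = −∇h = (+0.02744 east, -0.003500 north), which points east.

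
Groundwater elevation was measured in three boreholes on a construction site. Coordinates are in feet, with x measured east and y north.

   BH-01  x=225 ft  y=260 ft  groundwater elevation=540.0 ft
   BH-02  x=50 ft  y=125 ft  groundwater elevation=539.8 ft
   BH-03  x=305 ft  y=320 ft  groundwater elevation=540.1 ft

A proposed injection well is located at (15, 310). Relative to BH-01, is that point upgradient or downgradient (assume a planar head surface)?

downgradient

Differences from BH-01: to BH-02 (Δx, Δy, Δh) = (-175, -135, -0.2); to BH-03 = (80, 60, +0.1).
Determinant of the coordinate differences = (-175)·60 − 80·(-135) = 300.
∂h/∂x = [(-0.2)·60 − (+0.1)·(-135)] / 300 = +0.005000
∂h/∂y = [(-175)·(+0.1) − 80·(-0.2)] / 300 = -0.005000
Head at (15, 310) = 540.0 + (+0.005000)·(-210) + (-0.005000)·(50) = 538.70 ft.
That is lower than the 540.0 ft at BH-01, so the point is downgradient.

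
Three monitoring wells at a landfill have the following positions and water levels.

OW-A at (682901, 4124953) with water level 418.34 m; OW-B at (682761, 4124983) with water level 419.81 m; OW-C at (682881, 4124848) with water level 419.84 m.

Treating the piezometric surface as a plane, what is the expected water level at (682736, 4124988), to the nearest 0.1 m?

420.1 m

With h = a·x + b·y + c and OW-A as origin, the differences give:
  (-140)·a + 30·b = +1.47
  (-20)·a + (-105)·b = +1.50
Eliminate b (×(-105) and ×30, subtract): 15300·a = -199.350 → a = ∂h/∂x = -0.01303
Back-substitute: b = ∂h/∂y = -0.01180.
h(682736, 4124988) = 418.34 + (-0.01303)·(-165) + (-0.01180)·(35) = 418.34 +2.150 -0.413 = 420.077 m.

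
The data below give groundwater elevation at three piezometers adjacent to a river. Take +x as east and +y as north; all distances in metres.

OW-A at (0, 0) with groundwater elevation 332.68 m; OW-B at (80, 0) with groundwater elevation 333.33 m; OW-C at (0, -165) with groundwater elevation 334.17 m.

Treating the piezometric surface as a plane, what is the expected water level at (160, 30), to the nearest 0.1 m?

333.7 m

∂h/∂x = (333.33 − 332.68) / (80 − 0) = +0.008125
∂h/∂y = (334.17 − 332.68) / (-165 − 0) = -0.009030
h(160, 30) = 332.68 + (+0.008125)·(160) + (-0.009030)·(30) = 332.68 +1.300 -0.271 = 333.709 m.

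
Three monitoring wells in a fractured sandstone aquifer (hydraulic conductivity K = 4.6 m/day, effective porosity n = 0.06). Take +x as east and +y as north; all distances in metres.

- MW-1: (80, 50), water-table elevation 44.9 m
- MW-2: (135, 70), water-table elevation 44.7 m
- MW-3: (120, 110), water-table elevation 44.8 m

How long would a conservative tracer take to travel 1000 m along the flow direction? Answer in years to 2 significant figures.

With h = a·x + b·y + c and MW-1 as origin, the differences give:
  55·a + 20·b = -0.2
  40·a + 60·b = -0.1
Eliminate b (×60 and ×20, subtract): 2500·a = -10.00 → a = ∂h/∂x = -0.004000
Back-substitute: b = ∂h/∂y = +0.0010000.
|∇h| = √(-0.004000² + 0.0010000²) = 0.004123
Seepage velocity v = K·i/n = 4.6 × 0.004123 / 0.06 = 0.3161 m/day.
t = 1000 / 0.3161 = 3164 days = 8.66 years.

8.7 years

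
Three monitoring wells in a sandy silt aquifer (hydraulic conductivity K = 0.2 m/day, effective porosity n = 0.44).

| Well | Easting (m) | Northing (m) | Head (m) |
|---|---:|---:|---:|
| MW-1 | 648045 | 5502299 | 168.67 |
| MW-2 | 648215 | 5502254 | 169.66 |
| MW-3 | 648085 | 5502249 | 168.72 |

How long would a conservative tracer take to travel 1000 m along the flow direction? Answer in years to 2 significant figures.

710 years

With h = a·x + b·y + c and MW-1 as origin, the differences give:
  170·a + (-45)·b = +0.99
  40·a + (-50)·b = +0.05
Eliminate b (×(-50) and ×(-45), subtract): -6700·a = -47.250 → a = ∂h/∂x = +0.007052
Back-substitute: b = ∂h/∂y = +0.004642.
|∇h| = √(0.007052² + 0.004642²) = 0.008443
Seepage velocity v = K·i/n = 0.2 × 0.008443 / 0.44 = 0.003838 m/day.
t = 1000 / 0.003838 = 2.606e+05 days = 713 years.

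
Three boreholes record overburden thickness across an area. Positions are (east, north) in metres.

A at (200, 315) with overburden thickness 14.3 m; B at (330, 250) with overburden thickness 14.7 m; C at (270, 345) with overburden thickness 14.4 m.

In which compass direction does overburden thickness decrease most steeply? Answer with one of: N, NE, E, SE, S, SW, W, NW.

Three-point gradient (reference A): Δ to B = (130, -65, +0.4), Δ to C = (70, 30, +0.1).
∂d/∂x = +0.002189, ∂d/∂y = -0.001775 (det = 8450).
Steepest decrease is along −∇f = (-0.002189 E, +0.001775 N) → northwest.

NW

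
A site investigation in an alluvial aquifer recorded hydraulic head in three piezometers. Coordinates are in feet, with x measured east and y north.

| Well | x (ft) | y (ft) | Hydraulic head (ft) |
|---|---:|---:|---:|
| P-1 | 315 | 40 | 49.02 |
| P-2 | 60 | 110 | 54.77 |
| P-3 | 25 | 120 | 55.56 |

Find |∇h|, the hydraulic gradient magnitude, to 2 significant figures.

0.022

Taking P-1 as reference: P-2−P-1 = (-255, 70, +5.75); P-3−P-1 = (-290, 80, +6.54).
Solve a·Δx + b·Δy = Δh: det = (-255)·80 − (-290)·70 = -100.
∂h/∂x = [(+5.75)·80 − (+6.54)·70] / -100 = -0.02200
∂h/∂y = [(-255)·(+6.54) − (-290)·(+5.75)] / -100 = +0.002000
|∇h| = √(-0.02200² + 0.002000²) = 0.02209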